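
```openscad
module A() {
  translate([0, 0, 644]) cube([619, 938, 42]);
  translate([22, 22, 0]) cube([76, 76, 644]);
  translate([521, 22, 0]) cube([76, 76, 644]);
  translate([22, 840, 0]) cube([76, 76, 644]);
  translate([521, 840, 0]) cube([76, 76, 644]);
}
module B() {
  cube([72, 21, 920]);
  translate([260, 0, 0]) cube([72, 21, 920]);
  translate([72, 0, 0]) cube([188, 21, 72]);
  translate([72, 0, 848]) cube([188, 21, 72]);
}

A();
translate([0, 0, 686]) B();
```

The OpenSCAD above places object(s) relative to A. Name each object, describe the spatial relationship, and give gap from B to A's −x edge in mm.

A is a table. B is a picture frame. The picture frame is on top of the table. The gap from the picture frame to the table's −x edge is 0 mm.

The picture frame's min-x is at 0; the table's min-x is 0; gap = 0 mm.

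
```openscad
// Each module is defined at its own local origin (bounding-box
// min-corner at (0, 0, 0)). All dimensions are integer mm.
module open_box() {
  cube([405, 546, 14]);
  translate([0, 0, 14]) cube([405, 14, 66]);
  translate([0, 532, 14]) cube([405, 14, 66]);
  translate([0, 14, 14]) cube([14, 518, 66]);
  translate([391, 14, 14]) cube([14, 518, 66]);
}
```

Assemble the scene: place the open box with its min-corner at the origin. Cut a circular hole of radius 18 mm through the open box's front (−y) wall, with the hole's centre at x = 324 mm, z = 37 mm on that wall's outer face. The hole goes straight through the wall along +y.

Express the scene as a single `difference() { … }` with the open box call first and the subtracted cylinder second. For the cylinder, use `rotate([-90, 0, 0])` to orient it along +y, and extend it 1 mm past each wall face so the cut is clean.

difference() {
  open_box();
  translate([324, -1, 37]) rotate([-90, 0, 0]) cylinder(h = 16, r = 18);
}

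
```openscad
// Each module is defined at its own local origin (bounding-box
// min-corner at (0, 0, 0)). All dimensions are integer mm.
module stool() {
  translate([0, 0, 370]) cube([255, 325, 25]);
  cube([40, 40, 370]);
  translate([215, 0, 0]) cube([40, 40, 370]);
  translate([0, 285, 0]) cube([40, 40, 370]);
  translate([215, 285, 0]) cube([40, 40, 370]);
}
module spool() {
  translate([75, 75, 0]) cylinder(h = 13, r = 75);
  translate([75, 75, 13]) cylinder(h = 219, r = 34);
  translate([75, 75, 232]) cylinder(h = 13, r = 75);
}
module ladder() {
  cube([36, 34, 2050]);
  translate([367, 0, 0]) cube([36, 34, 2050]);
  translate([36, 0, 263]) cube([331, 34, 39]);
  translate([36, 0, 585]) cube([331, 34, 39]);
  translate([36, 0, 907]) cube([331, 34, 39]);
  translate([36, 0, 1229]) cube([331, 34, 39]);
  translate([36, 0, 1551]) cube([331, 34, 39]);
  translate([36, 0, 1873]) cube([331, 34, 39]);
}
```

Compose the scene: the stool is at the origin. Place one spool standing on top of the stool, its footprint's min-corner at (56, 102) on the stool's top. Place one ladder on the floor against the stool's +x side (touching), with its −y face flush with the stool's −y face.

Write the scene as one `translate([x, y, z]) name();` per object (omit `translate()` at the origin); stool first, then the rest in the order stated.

stool();
translate([56, 102, 395]) spool();
translate([255, 0, 0]) ladder();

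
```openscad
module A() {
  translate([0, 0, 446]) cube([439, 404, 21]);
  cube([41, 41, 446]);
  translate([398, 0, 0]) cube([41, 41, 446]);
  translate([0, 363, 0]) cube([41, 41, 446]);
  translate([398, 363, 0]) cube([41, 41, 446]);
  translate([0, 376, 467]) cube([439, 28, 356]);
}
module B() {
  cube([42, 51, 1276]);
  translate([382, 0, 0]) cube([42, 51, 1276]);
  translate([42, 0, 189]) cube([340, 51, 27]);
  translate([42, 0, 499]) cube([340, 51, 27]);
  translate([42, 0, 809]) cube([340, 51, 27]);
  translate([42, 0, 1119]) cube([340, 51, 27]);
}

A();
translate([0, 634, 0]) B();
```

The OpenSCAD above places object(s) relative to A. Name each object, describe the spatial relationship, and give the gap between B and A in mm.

A is a chair. B is a ladder. The ladder is on the floor beside the chair on its +y side. The gap between the ladder and the chair is 230 mm.

The ladder's nearest face is 230 mm from the chair's +y face.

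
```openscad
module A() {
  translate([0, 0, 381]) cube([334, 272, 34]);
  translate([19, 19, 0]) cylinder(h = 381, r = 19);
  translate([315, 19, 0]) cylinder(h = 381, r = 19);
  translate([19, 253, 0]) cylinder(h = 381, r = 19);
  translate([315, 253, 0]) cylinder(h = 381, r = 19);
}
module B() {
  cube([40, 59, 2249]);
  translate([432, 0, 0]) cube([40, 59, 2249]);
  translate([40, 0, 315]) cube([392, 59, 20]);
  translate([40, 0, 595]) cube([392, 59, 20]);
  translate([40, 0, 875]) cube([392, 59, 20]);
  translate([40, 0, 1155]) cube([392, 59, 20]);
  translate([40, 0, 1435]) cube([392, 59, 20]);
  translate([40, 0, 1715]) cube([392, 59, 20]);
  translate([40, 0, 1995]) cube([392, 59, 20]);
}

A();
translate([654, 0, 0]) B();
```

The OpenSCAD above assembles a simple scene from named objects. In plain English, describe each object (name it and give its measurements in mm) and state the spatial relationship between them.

A is a simple wooden stool: a rectangular seat 334 mm (x) by 272 mm (y), 34 mm thick, top face at z = 415 mm, on four round legs, each 38 mm in diameter. The legs rest on z = 0, each leg's axis is inset half a diameter from the nearest pair of seat edges (so the leg's bounding box is flush with the corner).

B is a straight ladder. Two 40×59 mm vertical rails, 2249 mm tall, stand 472 mm apart (outside-to-outside) with their front faces coplanar on the −y side. 7 rungs, each 59 mm deep and 20 mm tall, span between the inner faces of the rails, front faces flush with the rails. The lowest rung's underside is at z = 315 mm and rungs are spaced 280 mm apart (underside to underside).

The ladder is on the floor beside the stool on its +x side.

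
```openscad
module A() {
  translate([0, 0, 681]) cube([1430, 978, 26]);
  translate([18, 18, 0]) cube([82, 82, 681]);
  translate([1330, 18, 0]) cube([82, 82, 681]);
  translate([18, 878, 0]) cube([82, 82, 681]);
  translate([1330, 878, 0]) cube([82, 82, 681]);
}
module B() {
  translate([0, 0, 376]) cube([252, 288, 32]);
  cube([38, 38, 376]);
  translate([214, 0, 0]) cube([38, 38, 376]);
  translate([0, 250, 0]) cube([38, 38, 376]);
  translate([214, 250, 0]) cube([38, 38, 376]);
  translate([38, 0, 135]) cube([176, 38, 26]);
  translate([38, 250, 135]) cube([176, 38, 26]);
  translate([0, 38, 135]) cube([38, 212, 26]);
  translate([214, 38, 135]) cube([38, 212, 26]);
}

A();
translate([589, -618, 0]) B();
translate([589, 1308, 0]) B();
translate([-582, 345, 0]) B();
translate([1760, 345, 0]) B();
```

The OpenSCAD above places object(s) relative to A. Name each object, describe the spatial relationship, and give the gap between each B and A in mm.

A is a table. B is a stool. Four stools sit around the table at the −y, +y, −x, +x sides. The gap between each stool and the table is 330 mm.

Each stool's nearest face is 330 mm from the table's bounding box.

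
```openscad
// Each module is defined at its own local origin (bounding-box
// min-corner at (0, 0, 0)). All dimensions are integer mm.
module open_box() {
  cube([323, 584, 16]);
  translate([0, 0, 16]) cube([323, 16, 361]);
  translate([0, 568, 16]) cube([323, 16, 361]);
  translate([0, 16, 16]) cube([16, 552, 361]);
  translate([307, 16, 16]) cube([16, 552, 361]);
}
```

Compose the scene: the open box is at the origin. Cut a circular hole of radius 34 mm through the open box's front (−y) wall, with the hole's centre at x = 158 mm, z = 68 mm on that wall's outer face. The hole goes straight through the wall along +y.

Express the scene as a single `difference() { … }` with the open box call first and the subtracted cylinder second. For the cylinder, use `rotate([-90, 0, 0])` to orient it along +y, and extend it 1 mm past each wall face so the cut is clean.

difference() {
  open_box();
  translate([158, -1, 68]) rotate([-90, 0, 0]) cylinder(h = 18, r = 34);
}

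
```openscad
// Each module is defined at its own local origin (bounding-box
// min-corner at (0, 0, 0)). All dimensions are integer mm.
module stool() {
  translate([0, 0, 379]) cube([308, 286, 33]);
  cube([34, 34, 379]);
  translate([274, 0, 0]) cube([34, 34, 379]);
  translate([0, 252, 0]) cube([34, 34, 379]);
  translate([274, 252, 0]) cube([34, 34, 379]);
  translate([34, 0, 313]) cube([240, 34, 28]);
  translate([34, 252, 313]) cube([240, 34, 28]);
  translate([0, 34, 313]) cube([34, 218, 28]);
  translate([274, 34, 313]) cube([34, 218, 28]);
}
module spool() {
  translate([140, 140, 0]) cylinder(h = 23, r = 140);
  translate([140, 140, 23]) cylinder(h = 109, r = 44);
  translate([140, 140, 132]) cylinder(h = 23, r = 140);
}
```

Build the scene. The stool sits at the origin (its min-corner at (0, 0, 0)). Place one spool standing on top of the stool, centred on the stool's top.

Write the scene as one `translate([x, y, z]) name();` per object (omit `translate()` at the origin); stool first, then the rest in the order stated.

stool();
translate([14, 3, 412]) spool();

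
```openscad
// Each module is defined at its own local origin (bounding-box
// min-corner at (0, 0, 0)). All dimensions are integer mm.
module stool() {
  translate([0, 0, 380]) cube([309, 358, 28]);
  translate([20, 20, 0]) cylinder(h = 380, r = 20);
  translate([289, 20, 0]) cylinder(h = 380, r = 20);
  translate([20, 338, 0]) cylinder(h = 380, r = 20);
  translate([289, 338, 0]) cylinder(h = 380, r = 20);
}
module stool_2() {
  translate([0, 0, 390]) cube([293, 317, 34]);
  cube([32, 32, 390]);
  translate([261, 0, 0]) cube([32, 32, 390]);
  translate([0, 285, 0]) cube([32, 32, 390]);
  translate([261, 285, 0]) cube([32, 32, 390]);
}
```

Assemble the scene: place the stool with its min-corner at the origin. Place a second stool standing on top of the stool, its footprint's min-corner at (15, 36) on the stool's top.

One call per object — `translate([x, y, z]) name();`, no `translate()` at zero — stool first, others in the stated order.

stool();
translate([15, 36, 408]) stool_2();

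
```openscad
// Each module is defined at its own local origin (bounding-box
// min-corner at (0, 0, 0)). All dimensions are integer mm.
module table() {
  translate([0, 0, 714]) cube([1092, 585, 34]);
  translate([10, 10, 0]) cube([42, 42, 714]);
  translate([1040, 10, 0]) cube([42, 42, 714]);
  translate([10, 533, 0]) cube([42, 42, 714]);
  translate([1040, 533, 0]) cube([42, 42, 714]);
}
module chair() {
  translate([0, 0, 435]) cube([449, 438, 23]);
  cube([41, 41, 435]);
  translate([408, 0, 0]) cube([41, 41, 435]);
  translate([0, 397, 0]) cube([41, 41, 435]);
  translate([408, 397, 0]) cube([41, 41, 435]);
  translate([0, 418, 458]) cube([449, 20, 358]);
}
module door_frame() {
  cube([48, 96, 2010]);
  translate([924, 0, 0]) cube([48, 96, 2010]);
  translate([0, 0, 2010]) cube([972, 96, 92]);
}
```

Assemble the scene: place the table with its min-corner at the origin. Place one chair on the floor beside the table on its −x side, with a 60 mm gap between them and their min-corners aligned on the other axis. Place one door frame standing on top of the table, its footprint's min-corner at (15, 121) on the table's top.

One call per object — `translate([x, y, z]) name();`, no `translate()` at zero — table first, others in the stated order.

table();
translate([-509, 0, 0]) chair();
translate([15, 121, 748]) door_frame();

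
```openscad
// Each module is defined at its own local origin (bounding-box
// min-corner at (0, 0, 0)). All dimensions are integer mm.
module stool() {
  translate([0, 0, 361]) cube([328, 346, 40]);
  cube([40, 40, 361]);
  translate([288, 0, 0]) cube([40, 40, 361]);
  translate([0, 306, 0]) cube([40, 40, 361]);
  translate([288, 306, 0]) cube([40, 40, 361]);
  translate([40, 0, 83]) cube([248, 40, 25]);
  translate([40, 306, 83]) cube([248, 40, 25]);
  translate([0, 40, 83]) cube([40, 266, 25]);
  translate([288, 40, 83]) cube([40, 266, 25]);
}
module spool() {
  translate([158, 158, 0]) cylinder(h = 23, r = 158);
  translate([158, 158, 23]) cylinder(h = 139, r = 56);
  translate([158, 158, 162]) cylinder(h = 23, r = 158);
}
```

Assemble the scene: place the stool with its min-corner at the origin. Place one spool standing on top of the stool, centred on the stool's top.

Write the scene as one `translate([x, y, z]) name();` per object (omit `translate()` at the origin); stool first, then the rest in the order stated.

stool();
translate([6, 15, 401]) spool();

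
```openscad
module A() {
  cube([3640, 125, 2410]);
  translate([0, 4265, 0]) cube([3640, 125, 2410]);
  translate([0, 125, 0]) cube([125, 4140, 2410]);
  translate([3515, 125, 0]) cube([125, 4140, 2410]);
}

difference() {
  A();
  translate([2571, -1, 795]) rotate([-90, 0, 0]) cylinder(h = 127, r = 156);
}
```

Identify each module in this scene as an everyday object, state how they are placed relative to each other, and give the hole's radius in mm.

A is a house frame. The house frame has a circular hole through its front wall. The hole's radius is 156 mm.

The subtracted cylinder has r = 156 mm.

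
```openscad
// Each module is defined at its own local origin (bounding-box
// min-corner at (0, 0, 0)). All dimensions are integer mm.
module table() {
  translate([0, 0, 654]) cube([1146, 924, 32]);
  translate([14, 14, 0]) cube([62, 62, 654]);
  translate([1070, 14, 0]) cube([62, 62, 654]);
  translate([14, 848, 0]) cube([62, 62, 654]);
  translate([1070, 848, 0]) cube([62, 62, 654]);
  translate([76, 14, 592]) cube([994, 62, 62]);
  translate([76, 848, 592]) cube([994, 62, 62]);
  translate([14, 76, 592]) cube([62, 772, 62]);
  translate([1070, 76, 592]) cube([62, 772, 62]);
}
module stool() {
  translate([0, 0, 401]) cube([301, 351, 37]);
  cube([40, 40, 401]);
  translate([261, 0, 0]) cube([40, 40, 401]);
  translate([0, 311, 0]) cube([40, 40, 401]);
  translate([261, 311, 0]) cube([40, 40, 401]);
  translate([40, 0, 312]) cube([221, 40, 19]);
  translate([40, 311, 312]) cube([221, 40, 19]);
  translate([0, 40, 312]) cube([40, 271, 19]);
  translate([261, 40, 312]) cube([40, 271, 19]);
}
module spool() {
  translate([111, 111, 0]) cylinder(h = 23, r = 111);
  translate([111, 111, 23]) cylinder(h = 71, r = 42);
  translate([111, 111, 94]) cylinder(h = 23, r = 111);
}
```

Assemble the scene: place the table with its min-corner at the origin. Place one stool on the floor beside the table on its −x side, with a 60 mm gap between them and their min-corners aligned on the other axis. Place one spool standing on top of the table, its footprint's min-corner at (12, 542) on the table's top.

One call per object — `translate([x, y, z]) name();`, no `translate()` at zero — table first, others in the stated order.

table();
translate([-361, 0, 0]) stool();
translate([12, 542, 686]) spool();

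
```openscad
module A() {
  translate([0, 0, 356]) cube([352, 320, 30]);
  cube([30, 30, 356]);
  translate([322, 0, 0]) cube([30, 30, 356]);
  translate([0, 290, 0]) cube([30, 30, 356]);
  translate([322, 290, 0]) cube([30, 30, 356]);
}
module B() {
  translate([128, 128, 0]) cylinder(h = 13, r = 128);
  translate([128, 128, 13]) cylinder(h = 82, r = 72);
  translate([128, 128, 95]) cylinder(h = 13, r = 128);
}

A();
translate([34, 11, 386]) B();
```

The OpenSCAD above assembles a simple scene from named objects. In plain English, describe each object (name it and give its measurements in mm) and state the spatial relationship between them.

A is a simple wooden stool: a rectangular seat 352 mm (x) by 320 mm (y), 30 mm thick, top face at z = 386 mm, on four square legs, each 30×30 mm in cross-section. The legs rest on z = 0, each flush with a corner of the seat.

B is a spool: two coaxial disc flanges of radius 128 mm and thickness 13 mm, joined by a core cylinder of radius 72 mm and height 82 mm. The lower flange rests on z = 0 and the three cylinders share a vertical axis.

The spool is on top of the stool.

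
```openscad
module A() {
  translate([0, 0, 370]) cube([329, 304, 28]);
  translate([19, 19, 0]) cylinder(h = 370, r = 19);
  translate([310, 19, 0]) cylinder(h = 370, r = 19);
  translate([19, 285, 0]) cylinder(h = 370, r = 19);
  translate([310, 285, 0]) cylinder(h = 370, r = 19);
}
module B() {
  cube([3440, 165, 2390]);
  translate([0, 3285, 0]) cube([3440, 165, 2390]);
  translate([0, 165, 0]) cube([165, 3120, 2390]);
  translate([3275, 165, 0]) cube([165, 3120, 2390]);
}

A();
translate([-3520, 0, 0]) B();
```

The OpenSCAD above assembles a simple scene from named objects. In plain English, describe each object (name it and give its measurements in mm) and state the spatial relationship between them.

A is a four-legged stool. The seat is a 329×304×28 mm slab whose top surface is at z = 398 mm; four round legs, each 38 mm in diameter, run from the floor (z = 0) to the underside of the seat, each leg's axis is inset half a diameter from the nearest pair of seat edges (so the leg's bounding box is flush with the corner).

B is the wall frame of a small rectangular building: four walls, each 2390 mm tall and 165 mm thick, enclosing a footprint 3440 mm (x) by 3450 mm (y) outside-to-outside, with no floor or roof. The front and back walls (the −y and +y sides) span the full width; the two side walls fit between them.

The house frame is on the floor beside the stool on its −x side.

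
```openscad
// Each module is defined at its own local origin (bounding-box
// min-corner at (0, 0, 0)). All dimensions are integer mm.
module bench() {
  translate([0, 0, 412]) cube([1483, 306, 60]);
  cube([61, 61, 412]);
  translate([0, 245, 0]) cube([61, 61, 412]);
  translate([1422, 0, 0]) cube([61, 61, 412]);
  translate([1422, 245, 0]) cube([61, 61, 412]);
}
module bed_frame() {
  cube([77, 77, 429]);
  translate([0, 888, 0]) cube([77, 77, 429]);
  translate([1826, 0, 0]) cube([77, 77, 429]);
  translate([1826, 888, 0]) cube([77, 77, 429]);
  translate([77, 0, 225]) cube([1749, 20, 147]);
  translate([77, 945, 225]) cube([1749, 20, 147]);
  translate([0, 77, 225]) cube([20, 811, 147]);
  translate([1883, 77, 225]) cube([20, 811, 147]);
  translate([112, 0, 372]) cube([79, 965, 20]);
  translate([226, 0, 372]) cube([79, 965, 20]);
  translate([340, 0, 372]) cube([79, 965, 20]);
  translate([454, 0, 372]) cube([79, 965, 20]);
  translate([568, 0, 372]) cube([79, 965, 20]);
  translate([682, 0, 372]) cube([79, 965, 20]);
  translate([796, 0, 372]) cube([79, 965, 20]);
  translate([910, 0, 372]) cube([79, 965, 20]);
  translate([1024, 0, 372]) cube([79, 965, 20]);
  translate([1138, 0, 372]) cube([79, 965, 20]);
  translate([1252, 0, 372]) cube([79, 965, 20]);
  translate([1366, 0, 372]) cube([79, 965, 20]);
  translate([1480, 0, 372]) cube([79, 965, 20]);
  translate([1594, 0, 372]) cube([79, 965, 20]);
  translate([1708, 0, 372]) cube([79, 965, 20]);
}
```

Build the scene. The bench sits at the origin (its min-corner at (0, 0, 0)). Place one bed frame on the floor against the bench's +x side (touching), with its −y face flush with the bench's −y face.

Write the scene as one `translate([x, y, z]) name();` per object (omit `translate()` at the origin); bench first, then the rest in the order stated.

bench();
translate([1483, 0, 0]) bed_frame();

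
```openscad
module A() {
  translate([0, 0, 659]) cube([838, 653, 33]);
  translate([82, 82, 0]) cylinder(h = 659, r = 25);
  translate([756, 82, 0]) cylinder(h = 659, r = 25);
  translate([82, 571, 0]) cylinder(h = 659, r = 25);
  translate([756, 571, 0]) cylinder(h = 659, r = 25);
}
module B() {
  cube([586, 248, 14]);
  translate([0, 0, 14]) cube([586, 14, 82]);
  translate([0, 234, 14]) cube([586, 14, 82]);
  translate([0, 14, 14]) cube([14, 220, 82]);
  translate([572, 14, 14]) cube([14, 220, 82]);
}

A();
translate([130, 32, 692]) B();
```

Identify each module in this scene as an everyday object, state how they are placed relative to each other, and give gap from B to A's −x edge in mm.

The open box's min-x is at 130; the table's min-x is 0; gap = 130 mm.

A is a table. B is an open box. The open box is on top of the table. The gap from the open box to the table's −x edge is 130 mm.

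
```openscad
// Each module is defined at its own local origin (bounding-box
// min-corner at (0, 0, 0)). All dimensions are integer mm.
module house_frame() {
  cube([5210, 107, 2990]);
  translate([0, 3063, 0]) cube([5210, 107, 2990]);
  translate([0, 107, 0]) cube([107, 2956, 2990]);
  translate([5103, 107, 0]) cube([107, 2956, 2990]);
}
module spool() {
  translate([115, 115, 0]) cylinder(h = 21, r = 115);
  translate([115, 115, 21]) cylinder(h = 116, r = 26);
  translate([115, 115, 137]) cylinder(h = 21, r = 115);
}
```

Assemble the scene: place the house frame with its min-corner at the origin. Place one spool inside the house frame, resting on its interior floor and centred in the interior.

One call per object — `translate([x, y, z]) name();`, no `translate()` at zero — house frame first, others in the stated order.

house_frame();
translate([2490, 1470, 0]) spool();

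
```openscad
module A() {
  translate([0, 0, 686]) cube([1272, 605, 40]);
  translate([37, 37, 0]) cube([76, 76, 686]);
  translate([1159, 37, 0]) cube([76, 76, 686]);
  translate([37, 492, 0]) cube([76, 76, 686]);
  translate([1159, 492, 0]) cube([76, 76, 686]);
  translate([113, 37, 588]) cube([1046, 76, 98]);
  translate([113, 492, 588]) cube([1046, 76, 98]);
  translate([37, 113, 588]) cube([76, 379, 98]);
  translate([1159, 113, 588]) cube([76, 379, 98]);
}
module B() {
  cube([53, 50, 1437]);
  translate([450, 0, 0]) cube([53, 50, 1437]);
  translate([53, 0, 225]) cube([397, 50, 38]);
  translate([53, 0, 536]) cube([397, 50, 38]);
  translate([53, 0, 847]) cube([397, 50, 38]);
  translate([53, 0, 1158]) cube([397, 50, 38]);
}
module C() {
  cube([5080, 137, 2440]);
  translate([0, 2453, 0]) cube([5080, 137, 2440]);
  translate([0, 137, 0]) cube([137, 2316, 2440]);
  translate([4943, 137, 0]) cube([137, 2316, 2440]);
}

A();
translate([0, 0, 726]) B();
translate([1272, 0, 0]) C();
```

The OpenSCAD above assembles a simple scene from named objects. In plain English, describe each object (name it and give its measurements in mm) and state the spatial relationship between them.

A is a table: top 1272 mm (x) × 605 mm (y), 40 mm thick, upper face at z = 726 mm, on four 76×76 mm square legs, each inset 37 mm from the nearest pair of top edges, running from z = 0 to the bottom of the top. Four apron rails, 76 mm thick and 98 mm tall, run between adjacent legs with their top edges flush with the underside of the top and their outer faces flush with the legs' outer faces.

B is a straight ladder. Two 53×50 mm vertical rails, 1437 mm tall, stand 503 mm apart (outside-to-outside) with their front faces coplanar on the −y side. 4 rungs, each 50 mm deep and 38 mm tall, span between the inner faces of the rails, front faces flush with the rails. The lowest rung's underside is at z = 225 mm and rungs are spaced 311 mm apart (underside to underside).

C is a box-shaped house frame (walls only): outside footprint 5080×2590 mm, wall height 2440 mm, wall thickness 137 mm. The two y-facing walls run the full x-width; the two x-facing walls fit between the inner faces of the y-facing walls.

The ladder is on top of the table. The house frame is against the table's +x side, with their −y faces flush.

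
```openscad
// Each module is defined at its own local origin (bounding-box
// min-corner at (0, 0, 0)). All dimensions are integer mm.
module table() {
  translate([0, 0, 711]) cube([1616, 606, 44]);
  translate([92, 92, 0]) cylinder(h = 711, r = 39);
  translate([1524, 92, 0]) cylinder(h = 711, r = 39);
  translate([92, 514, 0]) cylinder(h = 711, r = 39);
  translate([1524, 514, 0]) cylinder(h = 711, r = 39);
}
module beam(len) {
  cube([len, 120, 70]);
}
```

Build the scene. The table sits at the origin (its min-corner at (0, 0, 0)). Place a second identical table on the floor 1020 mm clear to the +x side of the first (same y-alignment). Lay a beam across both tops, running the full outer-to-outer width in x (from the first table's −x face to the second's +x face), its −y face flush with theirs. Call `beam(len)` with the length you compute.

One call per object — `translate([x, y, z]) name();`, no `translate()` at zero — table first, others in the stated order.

table();
translate([2636, 0, 0]) table();
translate([0, 0, 755]) beam(4252);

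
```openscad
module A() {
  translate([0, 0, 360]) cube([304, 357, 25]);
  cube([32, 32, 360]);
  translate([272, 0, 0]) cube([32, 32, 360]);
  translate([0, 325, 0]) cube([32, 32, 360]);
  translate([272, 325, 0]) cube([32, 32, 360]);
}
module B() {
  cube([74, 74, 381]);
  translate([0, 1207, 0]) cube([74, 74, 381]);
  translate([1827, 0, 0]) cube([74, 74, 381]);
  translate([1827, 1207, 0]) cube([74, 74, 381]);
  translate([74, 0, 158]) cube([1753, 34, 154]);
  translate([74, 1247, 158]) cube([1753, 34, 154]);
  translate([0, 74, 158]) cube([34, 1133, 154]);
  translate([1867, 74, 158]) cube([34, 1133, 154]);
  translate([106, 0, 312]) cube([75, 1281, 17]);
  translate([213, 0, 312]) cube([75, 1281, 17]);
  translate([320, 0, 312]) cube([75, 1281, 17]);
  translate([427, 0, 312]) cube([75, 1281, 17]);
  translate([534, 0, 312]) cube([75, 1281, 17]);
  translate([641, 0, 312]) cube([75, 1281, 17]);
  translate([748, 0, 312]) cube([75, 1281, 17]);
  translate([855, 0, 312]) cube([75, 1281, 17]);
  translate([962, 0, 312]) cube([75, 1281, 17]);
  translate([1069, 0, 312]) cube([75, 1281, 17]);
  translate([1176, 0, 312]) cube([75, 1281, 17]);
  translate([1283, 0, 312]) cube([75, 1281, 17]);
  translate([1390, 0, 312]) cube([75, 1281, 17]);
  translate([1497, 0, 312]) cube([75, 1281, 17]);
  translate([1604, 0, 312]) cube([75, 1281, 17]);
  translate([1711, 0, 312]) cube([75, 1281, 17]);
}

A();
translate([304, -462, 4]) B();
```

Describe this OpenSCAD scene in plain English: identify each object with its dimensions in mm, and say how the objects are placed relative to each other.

A is a four-legged stool. The seat is a 304×357×25 mm slab whose top surface is at z = 385 mm; four square legs, each 32×32 mm in cross-section, run from the floor (z = 0) to the underside of the seat, each flush with a corner of the seat.

B is a bed frame 1901 mm long (x) by 1281 mm wide (y). Four 74×74 mm corner posts, 381 mm tall, at the corners of the footprint. Four rails of 34 mm thickness and 154 mm height run between adjacent posts with their undersides at z = 158 mm, their outer faces flush with the outside of the frame (the two x-running rails run between the posts' inner faces; the two y-running rails run between the posts' inner faces). 16 slats, each 75 mm wide (x) and 17 mm thick, lie across the top of the two x-running rails, running the full 1281 mm width of the frame in y; the slats are evenly spaced along x between the inner faces of the end posts with equal gaps (rounded down to the nearest mm) at the −x end and between each pair — any rounding remainder accumulates at the +x end.

The bed frame is beside the stool with their tops flush at z = 385.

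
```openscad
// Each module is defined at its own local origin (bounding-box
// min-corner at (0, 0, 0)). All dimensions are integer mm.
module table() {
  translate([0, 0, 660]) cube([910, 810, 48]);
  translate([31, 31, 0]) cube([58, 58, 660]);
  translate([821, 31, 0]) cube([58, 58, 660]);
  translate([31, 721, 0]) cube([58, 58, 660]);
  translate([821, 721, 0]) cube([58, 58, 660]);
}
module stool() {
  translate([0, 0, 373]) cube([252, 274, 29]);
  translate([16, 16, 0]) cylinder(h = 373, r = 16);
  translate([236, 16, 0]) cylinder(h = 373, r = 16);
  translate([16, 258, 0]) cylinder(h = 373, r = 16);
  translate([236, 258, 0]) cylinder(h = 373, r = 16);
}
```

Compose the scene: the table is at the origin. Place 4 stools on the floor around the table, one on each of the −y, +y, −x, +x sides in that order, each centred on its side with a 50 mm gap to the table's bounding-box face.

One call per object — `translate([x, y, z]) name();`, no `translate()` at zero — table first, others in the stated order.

table();
translate([329, -324, 0]) stool();
translate([329, 860, 0]) stool();
translate([-302, 268, 0]) stool();
translate([960, 268, 0]) stool();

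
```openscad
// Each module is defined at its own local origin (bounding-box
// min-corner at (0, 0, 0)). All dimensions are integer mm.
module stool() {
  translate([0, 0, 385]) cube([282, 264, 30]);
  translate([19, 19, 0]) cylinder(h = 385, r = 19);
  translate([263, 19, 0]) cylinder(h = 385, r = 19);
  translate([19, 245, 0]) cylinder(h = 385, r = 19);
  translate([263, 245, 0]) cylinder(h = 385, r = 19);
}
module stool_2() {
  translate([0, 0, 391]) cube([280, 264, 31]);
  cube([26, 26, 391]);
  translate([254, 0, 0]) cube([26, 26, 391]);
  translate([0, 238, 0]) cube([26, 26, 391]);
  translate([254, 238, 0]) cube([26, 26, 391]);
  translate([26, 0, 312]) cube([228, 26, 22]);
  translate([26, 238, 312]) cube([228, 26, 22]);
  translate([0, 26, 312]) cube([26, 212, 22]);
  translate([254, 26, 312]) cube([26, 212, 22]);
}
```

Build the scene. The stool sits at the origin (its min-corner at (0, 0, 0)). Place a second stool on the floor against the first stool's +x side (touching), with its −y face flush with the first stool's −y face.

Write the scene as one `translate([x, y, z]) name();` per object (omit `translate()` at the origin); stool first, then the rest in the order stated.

stool();
translate([282, 0, 0]) stool_2();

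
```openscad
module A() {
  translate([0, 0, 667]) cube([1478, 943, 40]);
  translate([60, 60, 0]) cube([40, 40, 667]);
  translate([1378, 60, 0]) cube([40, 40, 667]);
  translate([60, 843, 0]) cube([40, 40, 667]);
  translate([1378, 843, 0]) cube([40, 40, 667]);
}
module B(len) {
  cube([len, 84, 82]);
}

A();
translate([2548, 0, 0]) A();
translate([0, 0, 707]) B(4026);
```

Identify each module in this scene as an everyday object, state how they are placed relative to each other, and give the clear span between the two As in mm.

A is a table. B is a beam. A beam spans the tops of two tables. The clear span between the two tables is 1070 mm.

Second table starts at x = 2548; first ends at x = 1478; clear span = 2548 − 1478 = 1070 mm.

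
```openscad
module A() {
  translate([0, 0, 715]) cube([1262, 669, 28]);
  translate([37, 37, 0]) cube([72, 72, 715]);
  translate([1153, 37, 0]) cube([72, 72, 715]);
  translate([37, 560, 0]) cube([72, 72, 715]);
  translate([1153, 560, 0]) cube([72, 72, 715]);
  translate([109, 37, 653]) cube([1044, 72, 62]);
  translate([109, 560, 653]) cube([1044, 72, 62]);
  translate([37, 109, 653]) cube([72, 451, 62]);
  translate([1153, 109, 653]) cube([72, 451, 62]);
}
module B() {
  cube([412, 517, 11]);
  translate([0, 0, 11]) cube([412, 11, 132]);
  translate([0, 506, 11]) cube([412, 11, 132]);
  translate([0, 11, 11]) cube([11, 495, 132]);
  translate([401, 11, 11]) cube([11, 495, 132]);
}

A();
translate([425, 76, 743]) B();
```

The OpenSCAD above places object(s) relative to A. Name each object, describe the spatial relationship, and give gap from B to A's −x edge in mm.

A is a table. B is an open box. The open box is on top of the table, centred. The gap from the open box to the table's −x edge is 425 mm.

The open box's min-x is at 425; the table's min-x is 0; gap = 425 mm.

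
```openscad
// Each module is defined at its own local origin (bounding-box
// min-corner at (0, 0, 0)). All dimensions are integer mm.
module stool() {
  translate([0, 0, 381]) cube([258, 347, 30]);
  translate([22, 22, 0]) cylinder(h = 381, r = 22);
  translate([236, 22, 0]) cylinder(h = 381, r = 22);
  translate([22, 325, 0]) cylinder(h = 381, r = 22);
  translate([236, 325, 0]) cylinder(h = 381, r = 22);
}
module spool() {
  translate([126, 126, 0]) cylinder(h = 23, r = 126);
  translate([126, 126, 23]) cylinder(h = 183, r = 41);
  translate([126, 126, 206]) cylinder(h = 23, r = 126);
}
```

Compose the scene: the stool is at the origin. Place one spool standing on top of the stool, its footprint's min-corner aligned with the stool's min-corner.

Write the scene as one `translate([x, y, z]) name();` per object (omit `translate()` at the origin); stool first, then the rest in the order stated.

stool();
translate([0, 0, 411]) spool();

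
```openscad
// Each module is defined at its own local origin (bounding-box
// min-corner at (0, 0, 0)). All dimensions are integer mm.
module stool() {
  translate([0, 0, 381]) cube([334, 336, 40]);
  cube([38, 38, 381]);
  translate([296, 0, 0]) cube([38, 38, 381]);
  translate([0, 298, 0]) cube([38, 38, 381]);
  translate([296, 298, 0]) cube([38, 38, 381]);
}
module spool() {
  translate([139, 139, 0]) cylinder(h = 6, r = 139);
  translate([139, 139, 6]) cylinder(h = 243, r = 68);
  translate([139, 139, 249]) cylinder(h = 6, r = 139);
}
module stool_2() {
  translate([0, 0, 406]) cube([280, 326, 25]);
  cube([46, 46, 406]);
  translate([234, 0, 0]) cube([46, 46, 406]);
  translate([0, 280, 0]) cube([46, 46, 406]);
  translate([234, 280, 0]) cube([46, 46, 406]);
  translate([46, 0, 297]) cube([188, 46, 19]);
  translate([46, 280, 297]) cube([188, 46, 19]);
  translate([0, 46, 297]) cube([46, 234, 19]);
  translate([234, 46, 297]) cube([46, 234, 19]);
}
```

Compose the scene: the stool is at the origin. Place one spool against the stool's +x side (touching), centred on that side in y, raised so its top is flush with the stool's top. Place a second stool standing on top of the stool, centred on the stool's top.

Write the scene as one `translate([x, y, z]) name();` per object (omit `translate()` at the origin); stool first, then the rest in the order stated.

stool();
translate([334, 29, 166]) spool();
translate([27, 5, 421]) stool_2();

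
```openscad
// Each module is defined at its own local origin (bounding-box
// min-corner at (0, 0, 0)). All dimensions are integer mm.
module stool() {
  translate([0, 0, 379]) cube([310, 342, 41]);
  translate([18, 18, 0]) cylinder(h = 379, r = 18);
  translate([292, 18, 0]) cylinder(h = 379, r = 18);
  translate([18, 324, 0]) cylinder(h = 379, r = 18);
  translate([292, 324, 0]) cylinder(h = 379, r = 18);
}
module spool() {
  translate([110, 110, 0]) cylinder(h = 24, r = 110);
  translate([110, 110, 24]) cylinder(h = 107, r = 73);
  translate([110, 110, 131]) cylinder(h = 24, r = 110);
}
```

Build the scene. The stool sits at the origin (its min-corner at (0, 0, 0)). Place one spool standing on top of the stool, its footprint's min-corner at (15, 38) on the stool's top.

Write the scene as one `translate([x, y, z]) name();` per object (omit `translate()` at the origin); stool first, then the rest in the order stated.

stool();
translate([15, 38, 420]) spool();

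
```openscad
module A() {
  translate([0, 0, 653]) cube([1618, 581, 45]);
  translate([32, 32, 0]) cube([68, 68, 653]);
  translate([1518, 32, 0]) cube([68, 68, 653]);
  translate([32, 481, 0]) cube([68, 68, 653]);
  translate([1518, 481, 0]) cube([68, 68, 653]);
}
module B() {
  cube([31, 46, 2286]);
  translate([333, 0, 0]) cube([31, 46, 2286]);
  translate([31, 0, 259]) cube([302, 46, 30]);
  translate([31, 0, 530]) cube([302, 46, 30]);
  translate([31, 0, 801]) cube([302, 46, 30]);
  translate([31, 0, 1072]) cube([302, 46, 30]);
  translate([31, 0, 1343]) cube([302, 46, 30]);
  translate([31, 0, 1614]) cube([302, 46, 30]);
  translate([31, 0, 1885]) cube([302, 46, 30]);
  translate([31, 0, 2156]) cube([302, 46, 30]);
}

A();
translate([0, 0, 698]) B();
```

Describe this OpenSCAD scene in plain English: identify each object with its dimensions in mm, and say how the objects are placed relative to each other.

A is a rectangular dining table. The top is 1618×581×45 mm with its upper surface at z = 698 mm. It stands on four 68×68 mm square legs, each inset 32 mm from the nearest pair of top edges, running from the floor to the underside of the top.

B is a straight ladder. Two 31×46 mm vertical rails, 2286 mm tall, stand 364 mm apart (outside-to-outside) with their front faces coplanar on the −y side. 8 rungs, each 46 mm deep and 30 mm tall, span between the inner faces of the rails, front faces flush with the rails. The lowest rung's underside is at z = 259 mm and rungs are spaced 271 mm apart (underside to underside).

The ladder is on top of the table.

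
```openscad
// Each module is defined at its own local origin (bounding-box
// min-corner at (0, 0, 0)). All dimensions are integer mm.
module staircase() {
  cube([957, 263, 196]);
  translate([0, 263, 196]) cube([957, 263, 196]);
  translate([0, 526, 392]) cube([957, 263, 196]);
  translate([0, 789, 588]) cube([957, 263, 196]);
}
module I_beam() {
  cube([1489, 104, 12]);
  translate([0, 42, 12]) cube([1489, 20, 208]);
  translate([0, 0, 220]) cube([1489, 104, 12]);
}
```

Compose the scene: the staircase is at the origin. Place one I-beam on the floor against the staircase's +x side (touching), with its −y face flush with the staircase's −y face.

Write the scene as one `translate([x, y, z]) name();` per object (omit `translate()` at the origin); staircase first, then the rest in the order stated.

staircase();
translate([957, 0, 0]) I_beam();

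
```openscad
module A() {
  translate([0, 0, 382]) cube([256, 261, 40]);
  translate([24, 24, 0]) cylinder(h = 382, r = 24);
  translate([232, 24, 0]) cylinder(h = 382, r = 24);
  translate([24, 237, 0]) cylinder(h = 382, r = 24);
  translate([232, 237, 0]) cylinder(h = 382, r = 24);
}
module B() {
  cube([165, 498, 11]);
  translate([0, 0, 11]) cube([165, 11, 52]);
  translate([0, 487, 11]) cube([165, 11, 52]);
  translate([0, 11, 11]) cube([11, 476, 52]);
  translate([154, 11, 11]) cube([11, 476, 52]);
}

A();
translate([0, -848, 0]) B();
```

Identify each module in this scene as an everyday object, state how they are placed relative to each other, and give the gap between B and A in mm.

The open box's nearest face is 350 mm from the stool's −y face.

A is a stool. B is an open box. The open box is on the floor beside the stool on its −y side. The gap between the open box and the stool is 350 mm.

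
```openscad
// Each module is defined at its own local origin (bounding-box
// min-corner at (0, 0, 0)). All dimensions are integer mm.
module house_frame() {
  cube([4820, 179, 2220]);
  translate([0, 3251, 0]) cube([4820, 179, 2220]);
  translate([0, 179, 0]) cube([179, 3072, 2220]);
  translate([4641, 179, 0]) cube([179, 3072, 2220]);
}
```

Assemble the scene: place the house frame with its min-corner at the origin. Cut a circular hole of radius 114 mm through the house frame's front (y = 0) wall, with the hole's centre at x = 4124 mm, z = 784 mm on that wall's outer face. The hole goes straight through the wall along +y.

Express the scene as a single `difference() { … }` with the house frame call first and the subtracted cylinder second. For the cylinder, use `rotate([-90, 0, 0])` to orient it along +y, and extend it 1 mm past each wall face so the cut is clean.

difference() {
  house_frame();
  translate([4124, -1, 784]) rotate([-90, 0, 0]) cylinder(h = 181, r = 114);
}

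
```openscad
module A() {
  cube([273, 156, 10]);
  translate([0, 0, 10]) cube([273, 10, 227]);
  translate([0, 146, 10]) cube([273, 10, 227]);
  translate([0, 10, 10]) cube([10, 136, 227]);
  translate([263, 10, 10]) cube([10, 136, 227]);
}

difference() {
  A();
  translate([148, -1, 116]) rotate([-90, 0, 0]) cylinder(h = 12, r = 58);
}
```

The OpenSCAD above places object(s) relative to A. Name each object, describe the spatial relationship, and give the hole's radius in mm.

A is an open box. The open box has a circular hole through its front wall. The hole's radius is 58 mm.

The subtracted cylinder has r = 58 mm.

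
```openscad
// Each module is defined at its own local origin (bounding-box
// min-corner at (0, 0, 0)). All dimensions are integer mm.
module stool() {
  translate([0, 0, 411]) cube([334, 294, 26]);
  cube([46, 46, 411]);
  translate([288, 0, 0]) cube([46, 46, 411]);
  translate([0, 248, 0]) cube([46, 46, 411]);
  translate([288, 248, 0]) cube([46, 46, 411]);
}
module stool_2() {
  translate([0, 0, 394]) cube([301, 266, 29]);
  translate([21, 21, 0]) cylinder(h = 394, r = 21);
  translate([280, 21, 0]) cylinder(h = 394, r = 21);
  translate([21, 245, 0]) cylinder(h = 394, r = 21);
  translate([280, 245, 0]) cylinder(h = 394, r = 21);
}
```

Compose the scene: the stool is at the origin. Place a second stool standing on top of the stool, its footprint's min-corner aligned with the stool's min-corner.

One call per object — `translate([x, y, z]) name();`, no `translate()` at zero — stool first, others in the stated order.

stool();
translate([0, 0, 437]) stool_2();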